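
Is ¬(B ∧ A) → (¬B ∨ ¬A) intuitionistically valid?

No

This is the constructively invalid direction of De Morgan's law for conjunction, which is not intuitionistically valid.
A Kripke countermodel: worlds w0, w1, w2; order generated by w0 ≤ w1, w0 ≤ w2; atoms true at each world — w0:{}; w1:{B}; w2:{A}.
w0 ⊮ ¬(B ∧ A) → (¬B ∨ ¬A): already at w0 itself, w0 ⊩ ¬(B ∧ A) but w0 ⊮ ¬B ∨ ¬A.
w0 ⊮ ¬B ∨ ¬A: neither disjunct is forced at w0.
w0 ⊮ ¬B since w1 is accessible from w0 and w1 ⊩ B.
So the root w0 does not force the formula.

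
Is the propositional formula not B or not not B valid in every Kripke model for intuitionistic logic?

This is the weak law of excluded middle, which is not intuitionistically valid.
A Kripke countermodel: worlds u, v, w; order generated by u <= v, u <= w; atoms true at each world — u:{}; v:{B}; w:{}.
u does not force not B or not not B: neither disjunct is forced at u.
u does not force not B since v is accessible from u and v forces B.
So the root u does not force the formula.

No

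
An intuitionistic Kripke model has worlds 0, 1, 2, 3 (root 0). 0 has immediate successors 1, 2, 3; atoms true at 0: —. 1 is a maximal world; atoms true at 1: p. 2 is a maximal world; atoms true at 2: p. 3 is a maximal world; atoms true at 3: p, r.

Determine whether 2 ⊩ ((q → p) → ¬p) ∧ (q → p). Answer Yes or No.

No

2 ⊮ ((q → p) → ¬p) ∧ (q → p) since 2 fails (q → p) → ¬p.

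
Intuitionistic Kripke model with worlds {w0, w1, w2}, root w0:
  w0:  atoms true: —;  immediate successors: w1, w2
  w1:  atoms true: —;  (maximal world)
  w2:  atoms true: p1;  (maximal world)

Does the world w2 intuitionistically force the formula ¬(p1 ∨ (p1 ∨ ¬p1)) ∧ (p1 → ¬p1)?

No

w2 ⊮ ¬(p1 ∨ (p1 ∨ ¬p1)) ∧ (p1 → ¬p1) since w2 fails ¬(p1 ∨ (p1 ∨ ¬p1)).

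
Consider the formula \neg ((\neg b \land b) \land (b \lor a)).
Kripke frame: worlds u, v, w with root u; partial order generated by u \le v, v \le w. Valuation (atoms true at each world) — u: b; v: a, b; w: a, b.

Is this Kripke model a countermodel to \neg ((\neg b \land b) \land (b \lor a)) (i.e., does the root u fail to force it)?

u \Vdash \neg ((\neg b \land b) \land (b \lor a)): no world accessible from u forces (\neg b \land b) \land (b \lor a).
So the root u forces \neg ((\neg b \land b) \land (b \lor a)); the model is not a countermodel.

No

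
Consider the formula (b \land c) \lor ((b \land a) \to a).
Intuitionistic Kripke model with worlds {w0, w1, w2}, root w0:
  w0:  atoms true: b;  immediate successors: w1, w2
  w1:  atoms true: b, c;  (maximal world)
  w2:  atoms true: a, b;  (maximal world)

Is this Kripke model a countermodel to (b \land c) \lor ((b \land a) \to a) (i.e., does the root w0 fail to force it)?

w0 \Vdash (b \land c) \lor ((b \land a) \to a) via the disjunct (b \land a) \to a.
So the root w0 forces (b \land c) \lor ((b \land a) \to a); the model is not a countermodel.

No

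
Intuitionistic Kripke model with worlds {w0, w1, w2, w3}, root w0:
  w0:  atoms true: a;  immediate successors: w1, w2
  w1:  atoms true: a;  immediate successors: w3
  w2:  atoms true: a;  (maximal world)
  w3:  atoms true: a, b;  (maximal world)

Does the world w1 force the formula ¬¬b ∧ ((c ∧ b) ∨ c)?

w1 ⊮ ¬¬b ∧ ((c ∧ b) ∨ c) since w1 fails (c ∧ b) ∨ c.

No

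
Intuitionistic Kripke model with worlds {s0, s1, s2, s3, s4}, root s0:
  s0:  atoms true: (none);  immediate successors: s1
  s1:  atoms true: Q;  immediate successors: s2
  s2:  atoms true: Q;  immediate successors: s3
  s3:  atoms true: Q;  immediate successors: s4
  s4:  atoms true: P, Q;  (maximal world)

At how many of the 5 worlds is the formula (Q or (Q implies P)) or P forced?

4

s0: does not force it — s0 does not force (Q or (Q implies P)) or P: neither disjunct is forced at s0.
s1: forces it.
s2: forces it.
s3: forces it.
s4: forces it.
Worlds forcing the formula: {s1, s2, s3, s4}.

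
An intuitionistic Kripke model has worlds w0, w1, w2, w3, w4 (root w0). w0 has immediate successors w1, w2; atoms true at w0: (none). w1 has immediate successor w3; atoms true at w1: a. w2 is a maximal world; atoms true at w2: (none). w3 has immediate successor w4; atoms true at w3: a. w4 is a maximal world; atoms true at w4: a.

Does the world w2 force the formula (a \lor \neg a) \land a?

No

w2 \nVdash (a \lor \neg a) \land a since w2 fails a.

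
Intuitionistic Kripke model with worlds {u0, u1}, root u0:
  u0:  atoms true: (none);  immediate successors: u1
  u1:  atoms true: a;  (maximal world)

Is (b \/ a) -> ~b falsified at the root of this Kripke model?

u0 ||- (b \/ a) -> ~b: every world accessible from u0 that forces b \/ a (namely u1) also forces ~b.
So the root u0 forces (b \/ a) -> ~b; the model is not a countermodel.

No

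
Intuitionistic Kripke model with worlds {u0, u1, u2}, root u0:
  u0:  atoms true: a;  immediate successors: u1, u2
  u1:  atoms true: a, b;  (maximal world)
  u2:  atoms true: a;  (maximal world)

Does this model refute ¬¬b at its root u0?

u0 ⊮ ¬¬b since u2 is accessible from u0 and u2 ⊩ ¬b.
u2 ⊩ ¬b: no world accessible from u2 forces b.
So the root u0 does not force ¬¬b; the model is a countermodel.

Yes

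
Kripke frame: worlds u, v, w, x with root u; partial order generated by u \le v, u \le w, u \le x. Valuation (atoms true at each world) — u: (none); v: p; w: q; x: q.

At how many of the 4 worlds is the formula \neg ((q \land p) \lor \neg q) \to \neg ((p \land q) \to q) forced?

u: does not force it — u \nVdash \neg ((q \land p) \lor \neg q) \to \neg ((p \land q) \to q): at the accessible world w, w \Vdash \neg ((q \land p) \lor \neg q) but w \nVdash \neg ((p \land q) \to q).
v: forces it.
w: does not force it — w \nVdash \neg ((q \land p) \lor \neg q) \to \neg ((p \land q) \to q): already at w itself, w \Vdash \neg ((q \land p) \lor \neg q) but w \nVdash \neg ((p \land q) \to q).
x: does not force it — x \nVdash \neg ((q \land p) \lor \neg q) \to \neg ((p \land q) \to q): already at x itself, x \Vdash \neg ((q \land p) \lor \neg q) but x \nVdash \neg ((p \land q) \to q).
Worlds forcing the formula: {v}.

1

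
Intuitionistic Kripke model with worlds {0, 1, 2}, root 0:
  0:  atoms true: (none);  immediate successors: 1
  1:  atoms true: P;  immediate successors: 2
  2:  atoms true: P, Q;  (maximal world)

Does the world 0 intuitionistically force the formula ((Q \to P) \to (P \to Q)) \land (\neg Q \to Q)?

No

0 \nVdash ((Q \to P) \to (P \to Q)) \land (\neg Q \to Q) since 0 fails (Q \to P) \to (P \to Q).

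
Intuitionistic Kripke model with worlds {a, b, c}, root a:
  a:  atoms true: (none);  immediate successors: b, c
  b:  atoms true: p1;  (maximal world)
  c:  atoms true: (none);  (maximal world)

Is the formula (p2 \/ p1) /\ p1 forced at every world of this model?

Not every world: a ||-/- (p2 \/ p1) /\ p1.
a ||-/- (p2 \/ p1) /\ p1 since a fails p2 \/ p1.

No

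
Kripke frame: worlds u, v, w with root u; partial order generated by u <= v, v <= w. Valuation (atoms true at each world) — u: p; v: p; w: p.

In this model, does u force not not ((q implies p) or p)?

u forces not not ((q implies p) or p): no world accessible from u forces not ((q implies p) or p).

Yes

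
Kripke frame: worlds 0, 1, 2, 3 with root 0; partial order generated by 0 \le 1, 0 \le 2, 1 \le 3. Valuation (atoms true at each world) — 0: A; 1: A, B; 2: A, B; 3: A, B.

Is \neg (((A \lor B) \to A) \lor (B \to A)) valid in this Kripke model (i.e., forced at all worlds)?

No

Not every world: 0 \nVdash \neg (((A \lor B) \to A) \lor (B \to A)).
0 \nVdash \neg (((A \lor B) \to A) \lor (B \to A)) since 0 is accessible from 0 and 0 \Vdash ((A \lor B) \to A) \lor (B \to A).
0 \Vdash ((A \lor B) \to A) \lor (B \to A) via the disjunct (A \lor B) \to A.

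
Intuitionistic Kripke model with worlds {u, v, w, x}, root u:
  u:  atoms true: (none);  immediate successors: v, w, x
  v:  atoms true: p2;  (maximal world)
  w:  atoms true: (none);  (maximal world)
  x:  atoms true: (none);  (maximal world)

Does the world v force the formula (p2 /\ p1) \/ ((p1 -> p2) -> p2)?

v ||- (p2 /\ p1) \/ ((p1 -> p2) -> p2) via the disjunct (p1 -> p2) -> p2.

Yes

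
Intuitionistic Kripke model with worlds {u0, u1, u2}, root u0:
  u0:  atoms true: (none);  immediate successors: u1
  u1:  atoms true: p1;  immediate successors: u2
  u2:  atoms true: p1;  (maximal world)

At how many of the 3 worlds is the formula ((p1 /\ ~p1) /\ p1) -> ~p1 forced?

3

u0: forces it.
u1: forces it.
u2: forces it.
Worlds forcing the formula: {u0, u1, u2}.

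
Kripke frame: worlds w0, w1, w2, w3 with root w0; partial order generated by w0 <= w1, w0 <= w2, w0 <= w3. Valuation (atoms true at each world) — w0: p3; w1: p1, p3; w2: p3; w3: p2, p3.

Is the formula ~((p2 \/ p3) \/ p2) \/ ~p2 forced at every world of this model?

Not every world: w0 ||-/- ~((p2 \/ p3) \/ p2) \/ ~p2.
w0 ||-/- ~((p2 \/ p3) \/ p2) \/ ~p2: neither disjunct is forced at w0.
w0 ||-/- ~((p2 \/ p3) \/ p2) since w0 is accessible from w0 and w0 ||- (p2 \/ p3) \/ p2.
w0 ||- (p2 \/ p3) \/ p2 via the disjunct p2 \/ p3.

No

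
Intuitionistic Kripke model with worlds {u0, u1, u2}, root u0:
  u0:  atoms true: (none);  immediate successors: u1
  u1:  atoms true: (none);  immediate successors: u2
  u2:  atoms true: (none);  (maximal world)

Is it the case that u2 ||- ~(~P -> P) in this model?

u2 ||- ~(~P -> P): no world accessible from u2 forces ~P -> P.

Yes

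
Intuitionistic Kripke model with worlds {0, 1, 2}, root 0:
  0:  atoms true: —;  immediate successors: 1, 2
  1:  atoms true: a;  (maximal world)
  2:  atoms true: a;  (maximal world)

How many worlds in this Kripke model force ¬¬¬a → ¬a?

0: forces it.
1: forces it.
2: forces it.
Worlds forcing the formula: {0, 1, 2}.

3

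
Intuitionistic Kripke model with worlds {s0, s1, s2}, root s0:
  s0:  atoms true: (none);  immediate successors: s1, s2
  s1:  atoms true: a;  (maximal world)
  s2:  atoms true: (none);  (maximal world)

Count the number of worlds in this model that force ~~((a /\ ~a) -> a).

3

s0: forces it.
s1: forces it.
s2: forces it.
Worlds forcing the formula: {s0, s1, s2}.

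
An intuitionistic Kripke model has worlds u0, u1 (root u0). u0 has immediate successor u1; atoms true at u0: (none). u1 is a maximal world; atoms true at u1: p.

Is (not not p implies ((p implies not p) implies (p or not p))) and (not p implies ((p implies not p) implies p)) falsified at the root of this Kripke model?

No

u0 forces (not not p implies ((p implies not p) implies (p or not p))) and (not p implies ((p implies not p) implies p)) since u0 forces both conjuncts.
So the root u0 forces (not not p implies ((p implies not p) implies (p or not p))) and (not p implies ((p implies not p) implies p)); the model is not a countermodel.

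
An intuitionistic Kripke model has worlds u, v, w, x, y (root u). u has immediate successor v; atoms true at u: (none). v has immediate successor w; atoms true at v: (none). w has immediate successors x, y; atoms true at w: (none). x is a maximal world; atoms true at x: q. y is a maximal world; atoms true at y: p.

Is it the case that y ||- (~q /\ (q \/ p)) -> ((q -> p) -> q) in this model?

No

y ||-/- (~q /\ (q \/ p)) -> ((q -> p) -> q): already at y itself, y ||- ~q /\ (q \/ p) but y ||-/- (q -> p) -> q.
y ||-/- (q -> p) -> q: already at y itself, y ||- q -> p but y ||-/- q.
y lacks atom q, so y ||-/- q.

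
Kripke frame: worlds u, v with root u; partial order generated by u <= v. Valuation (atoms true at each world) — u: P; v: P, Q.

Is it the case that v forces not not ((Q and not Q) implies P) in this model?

v forces not not ((Q and not Q) implies P): no world accessible from v forces not ((Q and not Q) implies P).

Yes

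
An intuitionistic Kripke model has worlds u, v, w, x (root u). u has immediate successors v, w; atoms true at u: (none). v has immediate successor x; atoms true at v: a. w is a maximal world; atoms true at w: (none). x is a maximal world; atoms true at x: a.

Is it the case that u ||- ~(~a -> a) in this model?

u ||-/- ~(~a -> a) since v is accessible from u and v ||- ~a -> a.
v ||- ~a -> a vacuously: no world accessible from v forces the antecedent ~a.

No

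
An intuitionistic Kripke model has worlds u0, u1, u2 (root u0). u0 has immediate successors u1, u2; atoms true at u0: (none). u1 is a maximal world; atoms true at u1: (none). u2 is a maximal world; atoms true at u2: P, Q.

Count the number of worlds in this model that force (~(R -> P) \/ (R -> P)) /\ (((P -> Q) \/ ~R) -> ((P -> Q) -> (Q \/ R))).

1

u0: does not force it — u0 ||-/- (~(R -> P) \/ (R -> P)) /\ (((P -> Q) \/ ~R) -> ((P -> Q) -> (Q \/ R))) since u0 fails ((P -> Q) \/ ~R) -> ((P -> Q) -> (Q \/ R)).
u1: does not force it — u1 ||-/- (~(R -> P) \/ (R -> P)) /\ (((P -> Q) \/ ~R) -> ((P -> Q) -> (Q \/ R))) since u1 fails ((P -> Q) \/ ~R) -> ((P -> Q) -> (Q \/ R)).
u2: forces it.
Worlds forcing the formula: {u2}.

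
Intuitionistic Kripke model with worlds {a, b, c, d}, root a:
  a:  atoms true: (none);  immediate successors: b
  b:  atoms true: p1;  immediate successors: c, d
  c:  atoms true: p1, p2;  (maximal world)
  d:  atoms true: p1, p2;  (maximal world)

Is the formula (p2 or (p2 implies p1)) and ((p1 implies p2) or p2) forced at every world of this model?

Not every world: a does not force (p2 or (p2 implies p1)) and ((p1 implies p2) or p2).
a does not force (p2 or (p2 implies p1)) and ((p1 implies p2) or p2) since a fails (p1 implies p2) or p2.

No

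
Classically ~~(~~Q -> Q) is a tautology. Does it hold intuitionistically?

This is the double negation of double-negation elimination, which is intuitionistically derivable.
By Glivenko's theorem the double negation of any classical propositional tautology is intuitionistically provable; ~~Q -> Q is classically a tautology.

Yes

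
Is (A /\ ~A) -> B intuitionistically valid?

This is an instance of ex falso quodlibet, which is intuitionistically derivable.
No world can force both A and ~A, so the antecedent A /\ ~A is never forced and the implication holds vacuously at every world.

Yes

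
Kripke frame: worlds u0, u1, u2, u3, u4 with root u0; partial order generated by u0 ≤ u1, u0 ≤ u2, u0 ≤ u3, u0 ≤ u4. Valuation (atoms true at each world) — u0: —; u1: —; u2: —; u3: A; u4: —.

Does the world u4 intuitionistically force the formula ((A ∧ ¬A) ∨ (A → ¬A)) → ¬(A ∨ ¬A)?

No

u4 ⊮ ((A ∧ ¬A) ∨ (A → ¬A)) → ¬(A ∨ ¬A): already at u4 itself, u4 ⊩ (A ∧ ¬A) ∨ (A → ¬A) but u4 ⊮ ¬(A ∨ ¬A).
u4 ⊮ ¬(A ∨ ¬A) since u4 is accessible from u4 and u4 ⊩ A ∨ ¬A.
u4 ⊩ A ∨ ¬A via the disjunct ¬A.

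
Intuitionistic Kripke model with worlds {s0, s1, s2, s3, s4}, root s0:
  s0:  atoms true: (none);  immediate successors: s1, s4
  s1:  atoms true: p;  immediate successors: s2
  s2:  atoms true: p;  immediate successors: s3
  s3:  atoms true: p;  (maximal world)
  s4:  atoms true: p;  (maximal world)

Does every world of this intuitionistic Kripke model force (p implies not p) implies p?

Yes

s0 forces (p implies not p) implies p vacuously: no world accessible from s0 forces the antecedent p implies not p.
Since the root s0 forces (p implies not p) implies p and forcing is persistent (monotone upward), every world forces it.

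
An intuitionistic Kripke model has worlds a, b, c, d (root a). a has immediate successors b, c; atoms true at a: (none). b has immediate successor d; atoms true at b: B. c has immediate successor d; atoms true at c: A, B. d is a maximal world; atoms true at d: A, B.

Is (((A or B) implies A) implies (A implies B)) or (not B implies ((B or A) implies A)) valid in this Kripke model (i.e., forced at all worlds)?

a forces (((A or B) implies A) implies (A implies B)) or (not B implies ((B or A) implies A)) via the disjunct ((A or B) implies A) implies (A implies B).
Since the root a forces (((A or B) implies A) implies (A implies B)) or (not B implies ((B or A) implies A)) and forcing is persistent (monotone upward), every world forces it.

Yes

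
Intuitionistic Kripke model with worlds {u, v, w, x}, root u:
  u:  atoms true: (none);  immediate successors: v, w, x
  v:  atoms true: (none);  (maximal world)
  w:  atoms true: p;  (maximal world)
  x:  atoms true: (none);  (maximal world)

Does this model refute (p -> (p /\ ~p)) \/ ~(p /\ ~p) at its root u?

u ||- (p -> (p /\ ~p)) \/ ~(p /\ ~p) via the disjunct ~(p /\ ~p).
So the root u forces (p -> (p /\ ~p)) \/ ~(p /\ ~p); the model is not a countermodel.

No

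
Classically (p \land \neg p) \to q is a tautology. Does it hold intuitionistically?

Yes

This is an instance of ex falso quodlibet, which is intuitionistically derivable.
No world can force both p and \neg p, so the antecedent p \land \neg p is never forced and the implication holds vacuously at every world.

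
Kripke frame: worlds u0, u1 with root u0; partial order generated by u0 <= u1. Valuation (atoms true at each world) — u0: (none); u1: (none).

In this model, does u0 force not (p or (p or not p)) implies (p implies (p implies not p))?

Yes

u0 forces not (p or (p or not p)) implies (p implies (p implies not p)) vacuously: no world accessible from u0 forces the antecedent not (p or (p or not p)).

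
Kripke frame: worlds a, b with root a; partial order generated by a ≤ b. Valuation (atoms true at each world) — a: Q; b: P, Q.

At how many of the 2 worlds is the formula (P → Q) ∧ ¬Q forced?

0

a: does not force it — a ⊮ (P → Q) ∧ ¬Q since a fails ¬Q.
b: does not force it.
Worlds forcing the formula: { }.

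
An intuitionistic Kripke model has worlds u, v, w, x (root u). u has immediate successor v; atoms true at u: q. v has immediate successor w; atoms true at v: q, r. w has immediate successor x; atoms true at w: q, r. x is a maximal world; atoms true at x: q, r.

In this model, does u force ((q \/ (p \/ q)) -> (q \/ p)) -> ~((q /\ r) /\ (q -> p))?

Yes

u ||- ((q \/ (p \/ q)) -> (q \/ p)) -> ~((q /\ r) /\ (q -> p)): every world accessible from u that forces (q \/ (p \/ q)) -> (q \/ p) (namely u, v, w, x) also forces ~((q /\ r) /\ (q -> p)).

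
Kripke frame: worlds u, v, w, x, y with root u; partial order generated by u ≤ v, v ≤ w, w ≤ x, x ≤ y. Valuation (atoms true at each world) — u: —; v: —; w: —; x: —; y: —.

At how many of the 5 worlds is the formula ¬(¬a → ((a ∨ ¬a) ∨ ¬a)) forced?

0

u: does not force it — u ⊮ ¬(¬a → ((a ∨ ¬a) ∨ ¬a)) since u is accessible from u and u ⊩ ¬a → ((a ∨ ¬a) ∨ ¬a).
v: does not force it.
w: does not force it.
x: does not force it.
y: does not force it.
Worlds forcing the formula: { }.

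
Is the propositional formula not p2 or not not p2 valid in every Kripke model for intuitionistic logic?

This is the weak law of excluded middle, which is not intuitionistically valid.
A Kripke countermodel: worlds 0, 1, 2; order generated by 0 <= 1, 0 <= 2; atoms true at each world — 0:{}; 1:{p2}; 2:{}.
0 does not force not p2 or not not p2: neither disjunct is forced at 0.
0 does not force not p2 since 1 is accessible from 0 and 1 forces p2.
So the root 0 does not force the formula.

No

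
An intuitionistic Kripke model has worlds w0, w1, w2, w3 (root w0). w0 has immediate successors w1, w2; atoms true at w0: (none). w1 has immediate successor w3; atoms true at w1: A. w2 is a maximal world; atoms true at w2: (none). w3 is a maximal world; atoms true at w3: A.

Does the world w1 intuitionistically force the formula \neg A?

No

w1 \nVdash \neg A since w1 is accessible from w1 and w1 \Vdash A.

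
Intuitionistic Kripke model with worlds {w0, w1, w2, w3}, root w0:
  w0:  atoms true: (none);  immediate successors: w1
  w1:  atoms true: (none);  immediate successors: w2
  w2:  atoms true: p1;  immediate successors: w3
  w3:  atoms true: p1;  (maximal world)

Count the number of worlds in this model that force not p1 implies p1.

w0: forces it.
w1: forces it.
w2: forces it.
w3: forces it.
Worlds forcing the formula: {w0, w1, w2, w3}.

4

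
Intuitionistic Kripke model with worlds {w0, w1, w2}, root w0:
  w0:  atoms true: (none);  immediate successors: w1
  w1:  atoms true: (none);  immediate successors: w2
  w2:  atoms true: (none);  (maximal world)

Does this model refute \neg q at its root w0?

No

w0 \Vdash \neg q: no world accessible from w0 forces q.
So the root w0 forces \neg q; the model is not a countermodel.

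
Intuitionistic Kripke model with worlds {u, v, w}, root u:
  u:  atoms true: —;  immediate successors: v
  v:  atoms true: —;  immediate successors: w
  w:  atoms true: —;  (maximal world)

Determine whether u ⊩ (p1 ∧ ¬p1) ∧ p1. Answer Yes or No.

No

u ⊮ (p1 ∧ ¬p1) ∧ p1 since u fails p1 ∧ ¬p1.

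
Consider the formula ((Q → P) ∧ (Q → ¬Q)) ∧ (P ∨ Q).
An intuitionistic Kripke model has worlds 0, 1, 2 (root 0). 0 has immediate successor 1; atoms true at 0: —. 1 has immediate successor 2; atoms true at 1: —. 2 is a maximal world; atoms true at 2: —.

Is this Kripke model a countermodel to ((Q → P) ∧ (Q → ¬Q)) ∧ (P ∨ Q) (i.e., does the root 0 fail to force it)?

0 ⊮ ((Q → P) ∧ (Q → ¬Q)) ∧ (P ∨ Q) since 0 fails P ∨ Q.
So the root 0 does not force ((Q → P) ∧ (Q → ¬Q)) ∧ (P ∨ Q); the model is a countermodel.

Yes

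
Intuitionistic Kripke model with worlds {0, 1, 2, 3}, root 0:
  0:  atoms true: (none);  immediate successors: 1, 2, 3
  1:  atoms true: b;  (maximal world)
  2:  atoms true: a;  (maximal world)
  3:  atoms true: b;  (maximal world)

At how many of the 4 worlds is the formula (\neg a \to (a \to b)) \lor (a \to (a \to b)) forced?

0: forces it.
1: forces it.
2: forces it.
3: forces it.
Worlds forcing the formula: {0, 1, 2, 3}.

4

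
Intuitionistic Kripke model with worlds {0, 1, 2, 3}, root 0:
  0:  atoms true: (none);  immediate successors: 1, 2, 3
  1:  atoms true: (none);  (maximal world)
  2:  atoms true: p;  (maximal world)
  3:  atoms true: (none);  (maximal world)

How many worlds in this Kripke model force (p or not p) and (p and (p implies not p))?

0: does not force it — 0 does not force (p or not p) and (p and (p implies not p)) since 0 fails p or not p.
1: does not force it.
2: does not force it.
3: does not force it.
Worlds forcing the formula: { }.

0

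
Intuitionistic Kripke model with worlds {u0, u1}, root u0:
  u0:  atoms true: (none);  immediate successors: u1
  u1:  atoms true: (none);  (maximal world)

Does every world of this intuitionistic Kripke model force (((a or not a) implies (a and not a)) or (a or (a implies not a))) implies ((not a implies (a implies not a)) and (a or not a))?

u0 forces (((a or not a) implies (a and not a)) or (a or (a implies not a))) implies ((not a implies (a implies not a)) and (a or not a)): every world accessible from u0 that forces ((a or not a) implies (a and not a)) or (a or (a implies not a)) (namely u0, u1) also forces (not a implies (a implies not a)) and (a or not a).
Since the root u0 forces (((a or not a) implies (a and not a)) or (a or (a implies not a))) implies ((not a implies (a implies not a)) and (a or not a)) and forcing is persistent (monotone upward), every world forces it.

Yes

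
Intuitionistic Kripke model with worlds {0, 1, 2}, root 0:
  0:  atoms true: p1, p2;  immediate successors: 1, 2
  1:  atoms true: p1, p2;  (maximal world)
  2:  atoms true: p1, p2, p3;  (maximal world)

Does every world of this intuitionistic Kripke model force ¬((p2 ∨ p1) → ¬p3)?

Not every world: 0 ⊮ ¬((p2 ∨ p1) → ¬p3).
0 ⊮ ¬((p2 ∨ p1) → ¬p3) since 1 is accessible from 0 and 1 ⊩ (p2 ∨ p1) → ¬p3.
1 ⊩ (p2 ∨ p1) → ¬p3: every world accessible from 1 that forces p2 ∨ p1 (namely 1) also forces ¬p3.

No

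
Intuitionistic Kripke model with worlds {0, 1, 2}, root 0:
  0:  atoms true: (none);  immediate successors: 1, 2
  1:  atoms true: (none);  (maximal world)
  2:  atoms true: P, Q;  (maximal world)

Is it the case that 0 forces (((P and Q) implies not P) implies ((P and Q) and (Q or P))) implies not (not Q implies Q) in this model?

0 does not force (((P and Q) implies not P) implies ((P and Q) and (Q or P))) implies not (not Q implies Q): at the accessible world 2, 2 forces ((P and Q) implies not P) implies ((P and Q) and (Q or P)) but 2 does not force not (not Q implies Q).
2 does not force not (not Q implies Q) since 2 is accessible from 2 and 2 forces not Q implies Q.
2 forces not Q implies Q vacuously: no world accessible from 2 forces the antecedent not Q.

No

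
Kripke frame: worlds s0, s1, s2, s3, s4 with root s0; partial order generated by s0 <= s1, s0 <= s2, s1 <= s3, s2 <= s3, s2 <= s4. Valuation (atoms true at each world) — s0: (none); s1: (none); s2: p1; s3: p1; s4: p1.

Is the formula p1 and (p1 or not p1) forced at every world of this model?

No

Not every world: s0 does not force p1 and (p1 or not p1).
s0 does not force p1 and (p1 or not p1) since s0 fails p1.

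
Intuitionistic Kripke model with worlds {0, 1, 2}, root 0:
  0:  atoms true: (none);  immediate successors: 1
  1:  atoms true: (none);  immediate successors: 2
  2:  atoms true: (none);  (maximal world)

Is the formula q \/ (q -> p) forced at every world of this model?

Yes

0 ||- q \/ (q -> p) via the disjunct q -> p.
Since the root 0 forces q \/ (q -> p) and forcing is persistent (monotone upward), every world forces it.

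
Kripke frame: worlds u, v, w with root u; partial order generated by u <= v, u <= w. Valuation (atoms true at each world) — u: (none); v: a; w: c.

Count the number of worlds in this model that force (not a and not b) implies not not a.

u: does not force it — u does not force (not a and not b) implies not not a: at the accessible world w, w forces not a and not b but w does not force not not a.
v: forces it.
w: does not force it — w does not force (not a and not b) implies not not a: already at w itself, w forces not a and not b but w does not force not not a.
Worlds forcing the formula: {v}.

1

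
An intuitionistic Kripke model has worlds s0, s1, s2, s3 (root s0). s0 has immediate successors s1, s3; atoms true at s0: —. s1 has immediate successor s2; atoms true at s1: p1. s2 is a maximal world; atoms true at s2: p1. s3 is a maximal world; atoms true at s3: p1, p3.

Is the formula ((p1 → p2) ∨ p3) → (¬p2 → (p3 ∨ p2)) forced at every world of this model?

s0 ⊩ ((p1 → p2) ∨ p3) → (¬p2 → (p3 ∨ p2)): every world accessible from s0 that forces (p1 → p2) ∨ p3 (namely s3) also forces ¬p2 → (p3 ∨ p2).
Since the root s0 forces ((p1 → p2) ∨ p3) → (¬p2 → (p3 ∨ p2)) and forcing is persistent (monotone upward), every world forces it.

Yes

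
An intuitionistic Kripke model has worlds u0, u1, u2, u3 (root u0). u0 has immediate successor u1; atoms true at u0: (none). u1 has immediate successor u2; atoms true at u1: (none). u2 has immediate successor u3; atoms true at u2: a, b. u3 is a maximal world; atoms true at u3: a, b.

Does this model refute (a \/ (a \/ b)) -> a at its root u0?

No

u0 ||- (a \/ (a \/ b)) -> a: every world accessible from u0 that forces a \/ (a \/ b) (namely u2, u3) also forces a.
So the root u0 forces (a \/ (a \/ b)) -> a; the model is not a countermodel.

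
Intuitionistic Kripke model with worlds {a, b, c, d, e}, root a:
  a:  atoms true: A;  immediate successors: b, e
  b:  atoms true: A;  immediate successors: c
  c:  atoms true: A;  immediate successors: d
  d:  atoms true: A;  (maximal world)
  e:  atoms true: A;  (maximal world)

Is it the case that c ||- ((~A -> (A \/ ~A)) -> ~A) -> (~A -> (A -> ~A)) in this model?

c ||- ((~A -> (A \/ ~A)) -> ~A) -> (~A -> (A -> ~A)) vacuously: no world accessible from c forces the antecedent (~A -> (A \/ ~A)) -> ~A.

Yes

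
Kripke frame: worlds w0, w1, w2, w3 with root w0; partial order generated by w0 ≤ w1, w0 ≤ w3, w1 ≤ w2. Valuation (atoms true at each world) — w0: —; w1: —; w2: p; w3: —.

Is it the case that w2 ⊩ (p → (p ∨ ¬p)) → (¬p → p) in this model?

Yes

w2 ⊩ (p → (p ∨ ¬p)) → (¬p → p): every world accessible from w2 that forces p → (p ∨ ¬p) (namely w2) also forces ¬p → p.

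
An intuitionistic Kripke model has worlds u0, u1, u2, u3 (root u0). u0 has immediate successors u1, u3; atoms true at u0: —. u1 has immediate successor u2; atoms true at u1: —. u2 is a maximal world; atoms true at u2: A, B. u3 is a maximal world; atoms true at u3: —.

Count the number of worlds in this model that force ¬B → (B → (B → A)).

u0: forces it.
u1: forces it.
u2: forces it.
u3: forces it.
Worlds forcing the formula: {u0, u1, u2, u3}.

4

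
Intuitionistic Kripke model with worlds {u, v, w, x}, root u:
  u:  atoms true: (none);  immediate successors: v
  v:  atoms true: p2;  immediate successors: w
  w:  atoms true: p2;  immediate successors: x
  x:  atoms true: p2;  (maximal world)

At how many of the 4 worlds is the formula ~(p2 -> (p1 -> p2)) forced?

0

u: does not force it — u ||-/- ~(p2 -> (p1 -> p2)) since u is accessible from u and u ||- p2 -> (p1 -> p2).
v: does not force it.
w: does not force it.
x: does not force it.
Worlds forcing the formula: { }.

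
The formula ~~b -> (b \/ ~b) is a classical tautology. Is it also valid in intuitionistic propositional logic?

No

This is a variant of double-negation elimination (deriving excluded middle from double negation), which is not intuitionistically valid.
A Kripke countermodel: worlds s0, s1; order generated by s0 <= s1; atoms true at each world — s0:{}; s1:{b}.
s0 ||-/- ~~b -> (b \/ ~b): already at s0 itself, s0 ||- ~~b but s0 ||-/- b \/ ~b.
s0 ||-/- b \/ ~b: neither disjunct is forced at s0.
s0 lacks atom b, so s0 ||-/- b.
So the root s0 does not force the formula.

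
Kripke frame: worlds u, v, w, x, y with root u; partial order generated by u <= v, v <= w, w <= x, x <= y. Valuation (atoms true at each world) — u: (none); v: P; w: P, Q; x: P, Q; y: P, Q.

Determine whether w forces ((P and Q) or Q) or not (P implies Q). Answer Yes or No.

Yes

w forces ((P and Q) or Q) or not (P implies Q) via the disjunct (P and Q) or Q.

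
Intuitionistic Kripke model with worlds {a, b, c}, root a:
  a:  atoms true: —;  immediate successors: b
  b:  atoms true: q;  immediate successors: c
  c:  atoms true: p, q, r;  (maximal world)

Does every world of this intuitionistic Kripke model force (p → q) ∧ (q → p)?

Not every world: a ⊮ (p → q) ∧ (q → p).
a ⊮ (p → q) ∧ (q → p) since a fails q → p.

No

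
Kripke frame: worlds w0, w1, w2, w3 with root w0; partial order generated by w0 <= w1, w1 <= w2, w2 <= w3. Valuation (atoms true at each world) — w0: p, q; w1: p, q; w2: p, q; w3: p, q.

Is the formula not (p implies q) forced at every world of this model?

Not every world: w0 does not force not (p implies q).
w0 does not force not (p implies q) since w0 is accessible from w0 and w0 forces p implies q.
w0 forces p implies q: every world accessible from w0 that forces p (namely w0, w1, w2, w3) also forces q.

No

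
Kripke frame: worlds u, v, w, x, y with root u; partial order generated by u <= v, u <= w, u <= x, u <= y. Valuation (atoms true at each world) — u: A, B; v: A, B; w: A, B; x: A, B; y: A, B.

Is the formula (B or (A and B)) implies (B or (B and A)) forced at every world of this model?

u forces (B or (A and B)) implies (B or (B and A)): every world accessible from u that forces B or (A and B) (namely u, v, w, x, y) also forces B or (B and A).
Since the root u forces (B or (A and B)) implies (B or (B and A)) and forcing is persistent (monotone upward), every world forces it.

Yes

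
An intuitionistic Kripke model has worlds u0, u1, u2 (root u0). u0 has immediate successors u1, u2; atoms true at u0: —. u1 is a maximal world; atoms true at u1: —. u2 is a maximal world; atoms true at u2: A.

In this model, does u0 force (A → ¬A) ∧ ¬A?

No

u0 ⊮ (A → ¬A) ∧ ¬A since u0 fails A → ¬A.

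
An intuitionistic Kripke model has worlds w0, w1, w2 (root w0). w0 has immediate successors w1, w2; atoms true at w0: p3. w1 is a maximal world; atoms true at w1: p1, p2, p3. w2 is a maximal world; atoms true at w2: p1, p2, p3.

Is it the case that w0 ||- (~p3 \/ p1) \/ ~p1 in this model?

w0 ||-/- (~p3 \/ p1) \/ ~p1: neither disjunct is forced at w0.
w0 ||-/- ~p3 \/ p1: neither disjunct is forced at w0.
w0 ||-/- ~p3 since w0 is accessible from w0 and w0 ||- p3.

No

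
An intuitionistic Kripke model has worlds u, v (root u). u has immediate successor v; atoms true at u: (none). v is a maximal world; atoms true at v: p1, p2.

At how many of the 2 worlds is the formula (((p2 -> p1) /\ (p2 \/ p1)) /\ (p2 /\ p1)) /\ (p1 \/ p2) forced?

1

u: does not force it — u ||-/- (((p2 -> p1) /\ (p2 \/ p1)) /\ (p2 /\ p1)) /\ (p1 \/ p2) since u fails ((p2 -> p1) /\ (p2 \/ p1)) /\ (p2 /\ p1).
v: forces it.
Worlds forcing the formula: {v}.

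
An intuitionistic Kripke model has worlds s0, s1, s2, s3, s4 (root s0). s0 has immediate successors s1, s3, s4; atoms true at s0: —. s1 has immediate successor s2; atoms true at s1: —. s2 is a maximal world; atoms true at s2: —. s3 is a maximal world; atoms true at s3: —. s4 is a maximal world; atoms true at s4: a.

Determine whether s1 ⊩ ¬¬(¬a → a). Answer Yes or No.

No

s1 ⊮ ¬¬(¬a → a) since s1 is accessible from s1 and s1 ⊩ ¬(¬a → a).
s1 ⊩ ¬(¬a → a): no world accessible from s1 forces ¬a → a.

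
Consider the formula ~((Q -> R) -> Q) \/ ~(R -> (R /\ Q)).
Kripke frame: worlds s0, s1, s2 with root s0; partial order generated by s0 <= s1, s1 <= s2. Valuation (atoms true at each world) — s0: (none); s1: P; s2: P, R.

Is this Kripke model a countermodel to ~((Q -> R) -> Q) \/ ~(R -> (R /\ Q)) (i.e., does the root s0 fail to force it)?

s0 ||- ~((Q -> R) -> Q) \/ ~(R -> (R /\ Q)) via the disjunct ~((Q -> R) -> Q).
So the root s0 forces ~((Q -> R) -> Q) \/ ~(R -> (R /\ Q)); the model is not a countermodel.

No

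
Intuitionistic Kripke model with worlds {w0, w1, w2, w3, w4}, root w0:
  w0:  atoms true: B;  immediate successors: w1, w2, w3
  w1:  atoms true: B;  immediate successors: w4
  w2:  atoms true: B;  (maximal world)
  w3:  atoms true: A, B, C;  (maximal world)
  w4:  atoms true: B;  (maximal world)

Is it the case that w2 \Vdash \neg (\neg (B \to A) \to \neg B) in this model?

w2 \Vdash \neg (\neg (B \to A) \to \neg B): no world accessible from w2 forces \neg (B \to A) \to \neg B.

Yes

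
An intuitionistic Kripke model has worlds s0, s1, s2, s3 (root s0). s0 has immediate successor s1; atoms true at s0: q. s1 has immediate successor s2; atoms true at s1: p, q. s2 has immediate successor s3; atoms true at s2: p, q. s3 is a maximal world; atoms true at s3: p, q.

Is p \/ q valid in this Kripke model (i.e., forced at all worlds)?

Yes

s0 ||- p \/ q via the disjunct q.
Since the root s0 forces p \/ q and forcing is persistent (monotone upward), every world forces it.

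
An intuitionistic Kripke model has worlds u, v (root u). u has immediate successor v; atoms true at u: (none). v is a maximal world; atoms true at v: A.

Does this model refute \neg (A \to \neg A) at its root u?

u \Vdash \neg (A \to \neg A): no world accessible from u forces A \to \neg A.
So the root u forces \neg (A \to \neg A); the model is not a countermodel.

No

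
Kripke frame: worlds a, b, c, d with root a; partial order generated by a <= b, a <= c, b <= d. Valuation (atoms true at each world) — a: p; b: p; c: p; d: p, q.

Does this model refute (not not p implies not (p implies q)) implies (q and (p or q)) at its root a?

Yes

a does not force (not not p implies not (p implies q)) implies (q and (p or q)): at the accessible world c, c forces not not p implies not (p implies q) but c does not force q and (p or q).
c does not force q and (p or q) since c fails q.
So the root a does not force (not not p implies not (p implies q)) implies (q and (p or q)); the model is a countermodel.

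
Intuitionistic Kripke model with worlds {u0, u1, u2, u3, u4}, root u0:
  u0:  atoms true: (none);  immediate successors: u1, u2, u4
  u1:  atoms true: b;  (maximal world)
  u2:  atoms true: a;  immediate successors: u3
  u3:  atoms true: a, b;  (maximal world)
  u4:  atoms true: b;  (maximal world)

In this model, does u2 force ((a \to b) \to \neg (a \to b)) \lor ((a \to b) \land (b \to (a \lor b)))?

u2 \nVdash ((a \to b) \to \neg (a \to b)) \lor ((a \to b) \land (b \to (a \lor b))): neither disjunct is forced at u2.
u2 \nVdash (a \to b) \to \neg (a \to b): at the accessible world u3, u3 \Vdash a \to b but u3 \nVdash \neg (a \to b).
u3 \nVdash \neg (a \to b) since u3 is accessible from u3 and u3 \Vdash a \to b.

No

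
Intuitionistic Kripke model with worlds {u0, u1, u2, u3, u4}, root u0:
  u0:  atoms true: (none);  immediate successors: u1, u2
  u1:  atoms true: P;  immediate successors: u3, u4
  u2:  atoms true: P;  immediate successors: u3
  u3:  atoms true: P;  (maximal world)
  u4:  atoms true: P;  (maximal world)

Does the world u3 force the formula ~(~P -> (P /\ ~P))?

No

u3 ||-/- ~(~P -> (P /\ ~P)) since u3 is accessible from u3 and u3 ||- ~P -> (P /\ ~P).
u3 ||- ~P -> (P /\ ~P) vacuously: no world accessible from u3 forces the antecedent ~P.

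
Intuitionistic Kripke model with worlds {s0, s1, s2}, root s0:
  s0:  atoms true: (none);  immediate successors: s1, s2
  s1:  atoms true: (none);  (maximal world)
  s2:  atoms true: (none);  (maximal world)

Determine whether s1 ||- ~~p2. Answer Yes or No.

No

s1 ||-/- ~~p2 since s1 is accessible from s1 and s1 ||- ~p2.
s1 ||- ~p2: no world accessible from s1 forces p2.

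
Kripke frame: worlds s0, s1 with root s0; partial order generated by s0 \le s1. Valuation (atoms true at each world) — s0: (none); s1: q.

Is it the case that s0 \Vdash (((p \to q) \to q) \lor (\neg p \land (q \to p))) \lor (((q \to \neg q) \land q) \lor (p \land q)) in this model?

No

s0 \nVdash (((p \to q) \to q) \lor (\neg p \land (q \to p))) \lor (((q \to \neg q) \land q) \lor (p \land q)): neither disjunct is forced at s0.
s0 \nVdash ((p \to q) \to q) \lor (\neg p \land (q \to p)): neither disjunct is forced at s0.
s0 \nVdash (p \to q) \to q: already at s0 itself, s0 \Vdash p \to q but s0 \nVdash q.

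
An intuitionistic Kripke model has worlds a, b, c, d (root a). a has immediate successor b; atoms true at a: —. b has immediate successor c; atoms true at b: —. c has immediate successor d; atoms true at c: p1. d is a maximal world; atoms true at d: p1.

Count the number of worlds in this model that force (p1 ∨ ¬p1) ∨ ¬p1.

a: does not force it — a ⊮ (p1 ∨ ¬p1) ∨ ¬p1: neither disjunct is forced at a.
b: does not force it.
c: forces it.
d: forces it.
Worlds forcing the formula: {c, d}.

2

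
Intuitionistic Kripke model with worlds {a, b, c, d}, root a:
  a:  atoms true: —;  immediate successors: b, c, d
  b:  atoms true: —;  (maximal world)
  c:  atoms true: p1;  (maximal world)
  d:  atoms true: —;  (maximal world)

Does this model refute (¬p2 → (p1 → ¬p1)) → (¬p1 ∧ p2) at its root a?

Yes

a ⊮ (¬p2 → (p1 → ¬p1)) → (¬p1 ∧ p2): at the accessible world b, b ⊩ ¬p2 → (p1 → ¬p1) but b ⊮ ¬p1 ∧ p2.
b ⊮ ¬p1 ∧ p2 since b fails p2.
So the root a does not force (¬p2 → (p1 → ¬p1)) → (¬p1 ∧ p2); the model is a countermodel.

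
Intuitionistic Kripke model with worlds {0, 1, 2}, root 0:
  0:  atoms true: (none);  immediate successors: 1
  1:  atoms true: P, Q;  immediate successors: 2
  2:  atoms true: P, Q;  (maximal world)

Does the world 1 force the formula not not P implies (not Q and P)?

No

1 does not force not not P implies (not Q and P): already at 1 itself, 1 forces not not P but 1 does not force not Q and P.
1 does not force not Q and P since 1 fails not Q.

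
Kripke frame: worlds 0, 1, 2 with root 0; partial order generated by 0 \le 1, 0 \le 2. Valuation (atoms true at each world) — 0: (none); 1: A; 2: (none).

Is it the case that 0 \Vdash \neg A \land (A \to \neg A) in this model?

No

0 \nVdash \neg A \land (A \to \neg A) since 0 fails \neg A.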